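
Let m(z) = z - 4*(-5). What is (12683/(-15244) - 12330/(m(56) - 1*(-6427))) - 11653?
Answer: -1155452509065/99131732 ≈ -11656.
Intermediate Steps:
m(z) = 20 + z (m(z) = z + 20 = 20 + z)
(12683/(-15244) - 12330/(m(56) - 1*(-6427))) - 11653 = (12683/(-15244) - 12330/((20 + 56) - 1*(-6427))) - 11653 = (12683*(-1/15244) - 12330/(76 + 6427)) - 11653 = (-12683/15244 - 12330/6503) - 11653 = -270436069/99131732 - 11653 = -1155452509065/99131732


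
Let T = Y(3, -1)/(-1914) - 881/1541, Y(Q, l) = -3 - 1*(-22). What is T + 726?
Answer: 2139602611/2949474 ≈ 725.42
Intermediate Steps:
Y(Q, l) = 19 (Y(Q, l) = -3 + 22 = 19)
T = -1715513/2949474 (T = 19/(-1914) - 881/1541 = 19*(-1/1914) - 881*1/1541 = -19/1914 - 881/1541 = -1715513/2949474 ≈ -0.58163)
T + 726 = -1715513/2949474 + 726 = 2139602611/2949474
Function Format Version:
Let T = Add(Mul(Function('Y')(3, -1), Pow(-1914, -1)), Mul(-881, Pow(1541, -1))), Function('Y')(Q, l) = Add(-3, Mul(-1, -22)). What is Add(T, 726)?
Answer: Rational(2139602611, 2949474) ≈ 725.42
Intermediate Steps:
Function('Y')(Q, l) = 19 (Function('Y')(Q, l) = Add(-3, 22) = 19)
T = Rational(-1715513, 2949474) (T = Add(Mul(19, Pow(-1914, -1)), Mul(-881, Pow(1541, -1))) = Add(Mul(19, Rational(-1, 1914)), Mul(-881, Rational(1, 1541))) = Add(Rational(-19, 1914), Rational(-881, 1541)) = Rational(-1715513, 2949474) ≈ -0.58163)
Add(T, 726) = Add(Rational(-1715513, 2949474), 726) = Rational(2139602611, 2949474)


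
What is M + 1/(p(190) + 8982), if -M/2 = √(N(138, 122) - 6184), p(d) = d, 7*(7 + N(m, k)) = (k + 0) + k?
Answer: 1/9172 - 2*I*√301651/7 ≈ 0.00010903 - 156.92*I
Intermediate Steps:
N(m, k) = -7 + 2*k/7 (N(m, k) = -7 + ((k + 0) + k)/7 = -7 + (k + k)/7 = -7 + (2*k)/7 = -7 + 2*k/7)
M = -2*I*√301651/7 (M = -2*√((-7 + (2/7)*122) - 6184) = -2*√((-7 + 244/7) - 6184) = -2*√(195/7 - 6184) = -2*I*√301651/7 ≈ -156.92*I)
M + 1/(p(190) + 8982) = -2*I*√301651/7 + 1/(190 + 8982) = -2*I*√301651/7 + 1/9172 = 1/9172 - 2*I*√301651/7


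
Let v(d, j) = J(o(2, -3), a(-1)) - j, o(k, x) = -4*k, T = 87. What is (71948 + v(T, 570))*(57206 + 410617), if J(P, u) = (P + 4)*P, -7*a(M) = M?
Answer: 33407240430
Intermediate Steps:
a(M) = -M/7
J(P, u) = P*(4 + P) (J(P, u) = (4 + P)*P = P*(4 + P))
v(d, j) = 32 - j (v(d, j) = (-4*2)*(4 - 4*2) - j = -8*(4 - 8) - j = -8*(-4) - j = 32 - j)
(71948 + v(T, 570))*(57206 + 410617) = (71948 + (32 - 1*570))*(57206 + 410617) = (71948 + (32 - 570))*467823 = (71948 - 538)*467823 = 71410*467823 = 33407240430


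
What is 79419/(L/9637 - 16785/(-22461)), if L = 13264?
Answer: 5730257080761/153226583 ≈ 37397.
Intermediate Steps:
79419/(L/9637 - 16785/(-22461)) = 79419/(13264/9637 - 16785/(-22461)) = 79419/(13264*(1/9637) - 16785*(-1/22461)) = 79419/(13264/9637 + 5595/7487) = 79419/(153226583/72152219) = 79419*(72152219/153226583) = 5730257080761/153226583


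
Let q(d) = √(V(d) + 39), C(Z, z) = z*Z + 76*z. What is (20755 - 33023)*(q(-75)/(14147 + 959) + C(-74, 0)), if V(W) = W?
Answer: -36804*I/7553 ≈ -4.8728*I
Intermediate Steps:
C(Z, z) = 76*z + Z*z (C(Z, z) = Z*z + 76*z = 76*z + Z*z)
q(d) = √(39 + d) (q(d) = √(d + 39) = √(39 + d))
(20755 - 33023)*(q(-75)/(14147 + 959) + C(-74, 0)) = (20755 - 33023)*(√(39 - 75)/(14147 + 959) + 0*(76 - 74)) = -12268*(√(-36)/15106 + 0*2) = -12268*((6*I)*(1/15106) + 0) = -12268*(3*I/7553 + 0) = -36804*I/7553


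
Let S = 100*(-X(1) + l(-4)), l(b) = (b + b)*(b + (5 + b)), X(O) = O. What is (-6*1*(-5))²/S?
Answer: 9/23 ≈ 0.39130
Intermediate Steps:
l(b) = 2*b*(5 + 2*b) (l(b) = (2*b)*(5 + 2*b) = 2*b*(5 + 2*b))
S = 2300 (S = 100*(-1*1 + 2*(-4)*(5 + 2*(-4))) = 100*(-1 + 2*(-4)*(5 - 8)) = 100*(-1 + 2*(-4)*(-3)) = 100*(-1 + 24) = 100*23 = 2300)
(-6*1*(-5))²/S = (-6*1*(-5))²/2300 = (-6*(-5))²*(1/2300) = 30²*(1/2300) = 900*(1/2300) = 9/23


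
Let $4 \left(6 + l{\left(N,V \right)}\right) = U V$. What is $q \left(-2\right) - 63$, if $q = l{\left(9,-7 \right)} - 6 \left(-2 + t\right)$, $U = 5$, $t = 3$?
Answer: $- \frac{43}{2} \approx -21.5$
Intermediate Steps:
$l{\left(N,V \right)} = -6 + \frac{5 V}{4}$
$q = - \frac{83}{4}$ ($q = \left(-6 + \frac{5}{4} \left(-7\right)\right) - 6 \left(-2 + 3\right) = \left(-6 - \frac{35}{4}\right) - 6 \cdot 1 = - \frac{59}{4} - 6 = - \frac{83}{4} \approx -20.75$)
$q \left(-2\right) - 63 = \left(- \frac{83}{4}\right) \left(-2\right) - 63 = \frac{83}{2} - 63 = - \frac{43}{2}$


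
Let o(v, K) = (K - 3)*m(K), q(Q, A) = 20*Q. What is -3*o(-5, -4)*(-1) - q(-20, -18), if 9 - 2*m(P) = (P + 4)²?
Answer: 611/2 ≈ 305.50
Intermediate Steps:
m(P) = 9/2 - (4 + P)²/2 (m(P) = 9/2 - (P + 4)²/2 = 9/2 - (4 + P)²/2)
o(v, K) = (-3 + K)*(9/2 - (4 + K)²/2) (o(v, K) = (K - 3)*(9/2 - (4 + K)²/2) = (-3 + K)*(9/2 - (4 + K)²/2))
-3*o(-5, -4)*(-1) - q(-20, -18) = -(-3)*(-9 + (4 - 4)²)*(-3 - 4)/2*(-1) - 20*(-20) = -(-3)*(-9 + 0²)*(-7)/2*(-1) - 1*(-400) = -(-3)*(-9 + 0)*(-7)/2*(-1) + 400 = -(-3)*(-9)*(-7)/2*(-1) + 400 = -3*(-63/2)*(-1) + 400 = (189/2)*(-1) + 400 = -189/2 + 400 = 611/2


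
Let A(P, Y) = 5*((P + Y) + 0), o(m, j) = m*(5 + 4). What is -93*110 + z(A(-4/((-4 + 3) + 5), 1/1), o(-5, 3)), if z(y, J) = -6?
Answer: -10236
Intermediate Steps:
o(m, j) = 9*m (o(m, j) = m*9 = 9*m)
A(P, Y) = 5*P + 5*Y (A(P, Y) = 5*(P + Y) = 5*P + 5*Y)
-93*110 + z(A(-4/((-4 + 3) + 5), 1/1), o(-5, 3)) = -93*110 - 6 = -10230 - 6 = -10236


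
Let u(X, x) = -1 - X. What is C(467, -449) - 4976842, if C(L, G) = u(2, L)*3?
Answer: -4976851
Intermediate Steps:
C(L, G) = -9 (C(L, G) = (-1 - 1*2)*3 = (-1 - 2)*3 = -3*3 = -9)
C(467, -449) - 4976842 = -9 - 4976842 = -4976851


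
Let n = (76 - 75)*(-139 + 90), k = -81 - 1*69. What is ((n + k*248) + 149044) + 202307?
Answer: 314102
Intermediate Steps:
k = -150 (k = -81 - 69 = -150)
n = -49 (n = 1*(-49) = -49)
((n + k*248) + 149044) + 202307 = ((-49 - 150*248) + 149044) + 202307 = ((-49 - 37200) + 149044) + 202307 = (-37249 + 149044) + 202307 = 111795 + 202307 = 314102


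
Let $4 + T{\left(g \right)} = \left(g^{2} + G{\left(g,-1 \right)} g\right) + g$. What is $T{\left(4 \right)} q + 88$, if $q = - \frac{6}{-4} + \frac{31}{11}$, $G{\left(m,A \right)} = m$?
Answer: $\frac{2488}{11} \approx 226.18$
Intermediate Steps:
$T{\left(g \right)} = -4 + g + 2 g^{2}$ ($T{\left(g \right)} = -4 + \left(\left(g^{2} + g g\right) + g\right) = -4 + \left(\left(g^{2} + g^{2}\right) + g\right) = -4 + \left(2 g^{2} + g\right) = -4 + \left(g + 2 g^{2}\right) = -4 + g + 2 g^{2}$)
$q = \frac{95}{22}$ ($q = \left(-6\right) \left(- \frac{1}{4}\right) + 31 \cdot \frac{1}{11} = \frac{3}{2} + \frac{31}{11} = \frac{95}{22} \approx 4.3182$)
$T{\left(4 \right)} q + 88 = \left(-4 + 4 + 2 \cdot 4^{2}\right) \frac{95}{22} + 88 = \left(-4 + 4 + 2 \cdot 16\right) \frac{95}{22} + 88 = \left(-4 + 4 + 32\right) \frac{95}{22} + 88 = 32 \cdot \frac{95}{22} + 88 = \frac{1520}{11} + 88 = \frac{2488}{11}$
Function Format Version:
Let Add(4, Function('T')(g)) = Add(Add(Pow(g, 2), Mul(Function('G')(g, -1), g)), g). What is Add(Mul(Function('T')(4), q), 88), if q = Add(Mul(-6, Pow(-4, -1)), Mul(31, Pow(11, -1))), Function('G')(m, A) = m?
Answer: Rational(2488, 11) ≈ 226.18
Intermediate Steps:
Function('T')(g) = Add(-4, g, Mul(2, Pow(g, 2))) (Function('T')(g) = Add(-4, Add(Add(Pow(g, 2), Mul(g, g)), g)) = Add(-4, Add(Add(Pow(g, 2), Pow(g, 2)), g)) = Add(-4, Add(Mul(2, Pow(g, 2)), g)) = Add(-4, Add(g, Mul(2, Pow(g, 2)))) = Add(-4, g, Mul(2, Pow(g, 2))))
q = Rational(95, 22) (q = Add(Mul(-6, Rational(-1, 4)), Mul(31, Rational(1, 11))) = Add(Rational(3, 2), Rational(31, 11)) = Rational(95, 22) ≈ 4.3182)
Add(Mul(Function('T')(4), q), 88) = Add(Mul(Add(-4, 4, Mul(2, Pow(4, 2))), Rational(95, 22)), 88) = Add(Mul(Add(-4, 4, Mul(2, 16)), Rational(95, 22)), 88) = Add(Mul(Add(-4, 4, 32), Rational(95, 22)), 88) = Add(Mul(32, Rational(95, 22)), 88) = Add(Rational(1520, 11), 88) = Rational(2488, 11)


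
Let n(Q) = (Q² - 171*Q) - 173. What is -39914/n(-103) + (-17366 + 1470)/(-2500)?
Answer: 12360068/2504375 ≈ 4.9354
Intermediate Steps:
n(Q) = -173 + Q² - 171*Q
-39914/n(-103) + (-17366 + 1470)/(-2500) = -39914/(-173 + (-103)² - 171*(-103)) + (-17366 + 1470)/(-2500) = -39914/(-173 + 10609 + 17613) - 15896*(-1/2500) = -39914/28049 + 3974/625 = -39914*1/28049 + 3974/625 = -5702/4007 + 3974/625 = 12360068/2504375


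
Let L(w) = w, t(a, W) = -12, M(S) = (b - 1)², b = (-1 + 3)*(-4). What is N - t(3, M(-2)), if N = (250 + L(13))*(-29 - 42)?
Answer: -18661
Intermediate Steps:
b = -8 (b = 2*(-4) = -8)
M(S) = 81 (M(S) = (-8 - 1)² = (-9)² = 81)
N = -18673 (N = (250 + 13)*(-29 - 42) = 263*(-71) = -18673)
N - t(3, M(-2)) = -18673 - 1*(-12) = -18673 + 12 = -18661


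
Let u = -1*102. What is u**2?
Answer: 10404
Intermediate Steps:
u = -102
u**2 = (-102)**2 = 10404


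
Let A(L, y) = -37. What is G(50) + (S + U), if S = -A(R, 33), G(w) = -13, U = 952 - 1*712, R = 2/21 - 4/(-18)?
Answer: 264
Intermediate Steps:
R = 20/63 (R = 2*(1/21) - 4*(-1/18) = 2/21 + 2/9 = 20/63 ≈ 0.31746)
U = 240 (U = 952 - 712 = 240)
S = 37 (S = -1*(-37) = 37)
G(50) + (S + U) = -13 + (37 + 240) = -13 + 277 = 264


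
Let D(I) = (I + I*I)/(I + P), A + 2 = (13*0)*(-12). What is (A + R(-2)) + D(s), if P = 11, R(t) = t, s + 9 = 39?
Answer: 766/41 ≈ 18.683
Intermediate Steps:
s = 30 (s = -9 + 39 = 30)
A = -2 (A = -2 + (13*0)*(-12) = -2 + 0*(-12) = -2 + 0 = -2)
D(I) = (I + I²)/(11 + I) (D(I) = (I + I*I)/(I + 11) = (I + I²)/(11 + I))
(A + R(-2)) + D(s) = (-2 - 2) + 30*(1 + 30)/(11 + 30) = -4 + 30*31/41 = -4 + 30*(1/41)*31 = -4 + 930/41 = 766/41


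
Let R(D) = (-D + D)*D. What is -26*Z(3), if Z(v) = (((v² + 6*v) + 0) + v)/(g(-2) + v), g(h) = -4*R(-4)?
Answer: -260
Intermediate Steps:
R(D) = 0 (R(D) = 0*D = 0)
g(h) = 0 (g(h) = -4*0 = 0)
Z(v) = (v² + 7*v)/v (Z(v) = (((v² + 6*v) + 0) + v)/(0 + v) = ((v² + 6*v) + v)/v = (v² + 7*v)/v)
-26*Z(3) = -26*(7 + 3) = -26*10 = -260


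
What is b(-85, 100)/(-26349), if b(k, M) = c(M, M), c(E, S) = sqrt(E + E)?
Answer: -10*sqrt(2)/26349 ≈ -0.00053672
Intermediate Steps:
c(E, S) = sqrt(2)*sqrt(E) (c(E, S) = sqrt(2*E) = sqrt(2)*sqrt(E))
b(k, M) = sqrt(2)*sqrt(M)
b(-85, 100)/(-26349) = (sqrt(2)*sqrt(100))/(-26349) = (sqrt(2)*10)*(-1/26349) = (10*sqrt(2))*(-1/26349) = -10*sqrt(2)/26349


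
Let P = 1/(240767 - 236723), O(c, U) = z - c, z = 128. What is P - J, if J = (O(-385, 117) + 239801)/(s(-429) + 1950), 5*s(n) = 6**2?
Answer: -269952183/2198588 ≈ -122.78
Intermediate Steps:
O(c, U) = 128 - c
s(n) = 36/5 (s(n) = (1/5)*6**2 = (1/5)*36 = 36/5)
P = 1/4044 ≈ 0.00024728
J = 600785/4893 (J = ((128 - 1*(-385)) + 239801)/(36/5 + 1950) = ((128 + 385) + 239801)/(9786/5) = (513 + 239801)*(5/9786) = 240314*(5/9786) = 600785/4893 ≈ 122.78)
P - J = 1/4044 - 1*600785/4893 = 1/4044 - 600785/4893 = -269952183/2198588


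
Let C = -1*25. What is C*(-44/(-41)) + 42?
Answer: 622/41 ≈ 15.171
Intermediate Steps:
C = -25
C*(-44/(-41)) + 42 = -(-1100)/(-41) + 42 = -(-1100)*(-1)/41 + 42 = -25*44/41 + 42 = -1100/41 + 42 = 622/41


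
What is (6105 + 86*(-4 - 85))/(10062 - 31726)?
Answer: 1549/21664 ≈ 0.071501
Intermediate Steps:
(6105 + 86*(-4 - 85))/(10062 - 31726) = (6105 + 86*(-89))/(-21664) = (6105 - 7654)*(-1/21664) = -1549*(-1/21664) = 1549/21664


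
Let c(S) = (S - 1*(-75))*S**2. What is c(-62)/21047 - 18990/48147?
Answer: 51444086/25983331 ≈ 1.9799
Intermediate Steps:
c(S) = S**2*(75 + S) (c(S) = (S + 75)*S**2 = (75 + S)*S**2 = S**2*(75 + S))
c(-62)/21047 - 18990/48147 = ((-62)**2*(75 - 62))/21047 - 18990/48147 = (3844*13)*(1/21047) - 18990*1/48147 = 49972*(1/21047) - 6330/16049 = 3844/1619 - 6330/16049 = 51444086/25983331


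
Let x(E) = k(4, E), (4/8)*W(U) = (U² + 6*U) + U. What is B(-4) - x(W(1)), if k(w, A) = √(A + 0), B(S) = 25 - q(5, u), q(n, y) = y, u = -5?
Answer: 26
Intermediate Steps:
W(U) = 2*U² + 14*U (W(U) = 2*((U² + 6*U) + U) = 2*(U² + 7*U) = 2*U² + 14*U)
B(S) = 30 (B(S) = 25 - 1*(-5) = 25 + 5 = 30)
k(w, A) = √A
x(E) = √E
B(-4) - x(W(1)) = 30 - √(2*1*(7 + 1)) = 30 - √(2*1*8) = 30 - √16 = 30 - 1*4 = 30 - 4 = 26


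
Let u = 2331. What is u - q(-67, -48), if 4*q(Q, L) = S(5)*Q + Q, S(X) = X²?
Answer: 5533/2 ≈ 2766.5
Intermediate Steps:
q(Q, L) = 13*Q/2 (q(Q, L) = (5²*Q + Q)/4 = (25*Q + Q)/4 = (26*Q)/4 = 13*Q/2)
u - q(-67, -48) = 2331 - 13*(-67)/2 = 2331 - 1*(-871/2) = 2331 + 871/2 = 5533/2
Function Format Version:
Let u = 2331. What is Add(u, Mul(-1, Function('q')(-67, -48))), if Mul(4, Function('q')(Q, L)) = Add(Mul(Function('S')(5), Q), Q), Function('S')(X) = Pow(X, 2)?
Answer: Rational(5533, 2) ≈ 2766.5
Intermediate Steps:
Function('q')(Q, L) = Mul(Rational(13, 2), Q) (Function('q')(Q, L) = Mul(Rational(1, 4), Add(Mul(Pow(5, 2), Q), Q)) = Mul(Rational(1, 4), Add(Mul(25, Q), Q)) = Mul(Rational(1, 4), Mul(26, Q)) = Mul(Rational(13, 2), Q))
Add(u, Mul(-1, Function('q')(-67, -48))) = Add(2331, Mul(-1, Mul(Rational(13, 2), -67))) = Add(2331, Mul(-1, Rational(-871, 2))) = Add(2331, Rational(871, 2)) = Rational(5533, 2)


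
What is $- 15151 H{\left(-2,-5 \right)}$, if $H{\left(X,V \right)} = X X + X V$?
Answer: $-212114$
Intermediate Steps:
$H{\left(X,V \right)} = X^{2} + V X$
$- 15151 H{\left(-2,-5 \right)} = - 15151 \left(- 2 \left(-5 - 2\right)\right) = - 15151 \left(\left(-2\right) \left(-7\right)\right) = \left(-15151\right) 14 = -212114$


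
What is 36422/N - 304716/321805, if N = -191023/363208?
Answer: -4257139891090148/61472156515 ≈ -69253.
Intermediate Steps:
N = -191023/363208 (N = -191023*1/363208 = -191023/363208 ≈ -0.52593)
36422/N - 304716/321805 = 36422/(-191023/363208) - 304716/321805 = 36422*(-363208/191023) - 304716*1/321805 = -13228761776/191023 - 304716/321805 = -4257139891090148/61472156515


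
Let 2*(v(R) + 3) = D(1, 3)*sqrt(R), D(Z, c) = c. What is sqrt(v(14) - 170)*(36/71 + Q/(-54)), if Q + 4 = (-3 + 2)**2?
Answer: 719*sqrt(-692 + 6*sqrt(14))/2556 ≈ 7.2788*I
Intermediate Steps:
Q = -3 (Q = -4 + (-3 + 2)**2 = -4 + (-1)**2 = -4 + 1 = -3)
v(R) = -3 + 3*sqrt(R)/2 (v(R) = -3 + (3*sqrt(R))/2 = -3 + 3*sqrt(R)/2)
sqrt(v(14) - 170)*(36/71 + Q/(-54)) = sqrt((-3 + 3*sqrt(14)/2) - 170)*(36/71 - 3/(-54)) = sqrt(-173 + 3*sqrt(14)/2)*(36*(1/71) - 3*(-1/54)) = sqrt(-173 + 3*sqrt(14)/2)*(36/71 + 1/18) = sqrt(-173 + 3*sqrt(14)/2)*(719/1278) = 719*sqrt(-173 + 3*sqrt(14)/2)/1278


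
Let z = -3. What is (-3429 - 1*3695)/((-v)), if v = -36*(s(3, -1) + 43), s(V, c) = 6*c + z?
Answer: -1781/306 ≈ -5.8203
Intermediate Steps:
s(V, c) = -3 + 6*c (s(V, c) = 6*c - 3 = -3 + 6*c)
v = -1224 (v = -36*((-3 + 6*(-1)) + 43) = -36*((-3 - 6) + 43) = -36*(-9 + 43) = -36*34 = -1224)
(-3429 - 1*3695)/((-v)) = (-3429 - 1*3695)/((-1*(-1224))) = (-3429 - 3695)/1224 = -7124*1/1224 = -1781/306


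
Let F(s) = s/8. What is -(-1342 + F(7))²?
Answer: -115111441/64 ≈ -1.7986e+6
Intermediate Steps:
F(s) = s/8 (F(s) = s*(⅛) = s/8)
-(-1342 + F(7))² = -(-1342 + (⅛)*7)² = -(-1342 + 7/8)² = -(-10729/8)² = -1*115111441/64 = -115111441/64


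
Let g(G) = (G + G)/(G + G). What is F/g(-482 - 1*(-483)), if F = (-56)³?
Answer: -175616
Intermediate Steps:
g(G) = 1 (g(G) = (2*G)/((2*G)) = (2*G)*(1/(2*G)) = 1)
F = -175616
F/g(-482 - 1*(-483)) = -175616/1 = -175616*1 = -175616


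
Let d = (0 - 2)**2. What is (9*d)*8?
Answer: 288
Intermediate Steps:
d = 4 (d = (-2)**2 = 4)
(9*d)*8 = (9*4)*8 = 36*8 = 288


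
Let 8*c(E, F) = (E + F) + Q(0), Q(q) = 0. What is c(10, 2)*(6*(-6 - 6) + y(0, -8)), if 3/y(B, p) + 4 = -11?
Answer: -1083/10 ≈ -108.30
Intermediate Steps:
y(B, p) = -⅕ (y(B, p) = 3/(-4 - 11) = 3/(-15) = 3*(-1/15) = -⅕)
c(E, F) = E/8 + F/8 (c(E, F) = ((E + F) + 0)/8 = (E + F)/8 = E/8 + F/8)
c(10, 2)*(6*(-6 - 6) + y(0, -8)) = ((⅛)*10 + (⅛)*2)*(6*(-6 - 6) - ⅕) = (5/4 + ¼)*(6*(-12) - ⅕) = 3*(-72 - ⅕)/2 = (3/2)*(-361/5) = -1083/10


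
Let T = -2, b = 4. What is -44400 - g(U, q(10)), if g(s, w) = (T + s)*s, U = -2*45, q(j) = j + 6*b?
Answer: -52680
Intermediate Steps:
q(j) = 24 + j (q(j) = j + 6*4 = j + 24 = 24 + j)
U = -90
g(s, w) = s*(-2 + s) (g(s, w) = (-2 + s)*s = s*(-2 + s))
-44400 - g(U, q(10)) = -44400 - (-90)*(-2 - 90) = -44400 - (-90)*(-92) = -44400 - 1*8280 = -44400 - 8280 = -52680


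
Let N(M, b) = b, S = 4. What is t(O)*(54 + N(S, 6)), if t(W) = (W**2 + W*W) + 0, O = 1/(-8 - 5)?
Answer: 120/169 ≈ 0.71006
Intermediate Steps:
O = -1/13 (O = 1/(-13) = -1/13 ≈ -0.076923)
t(W) = 2*W**2 (t(W) = (W**2 + W**2) + 0 = 2*W**2 + 0 = 2*W**2)
t(O)*(54 + N(S, 6)) = (2*(-1/13)**2)*(54 + 6) = (2*(1/169))*60 = (2/169)*60 = 120/169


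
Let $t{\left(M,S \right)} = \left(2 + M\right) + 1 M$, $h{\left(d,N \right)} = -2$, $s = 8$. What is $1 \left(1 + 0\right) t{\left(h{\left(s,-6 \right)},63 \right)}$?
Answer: $-2$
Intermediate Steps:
$t{\left(M,S \right)} = 2 + 2 M$ ($t{\left(M,S \right)} = \left(2 + M\right) + M = 2 + 2 M$)
$1 \left(1 + 0\right) t{\left(h{\left(s,-6 \right)},63 \right)} = 1 \left(1 + 0\right) \left(2 + 2 \left(-2\right)\right) = 1 \cdot 1 \left(2 - 4\right) = 1 \left(-2\right) = -2$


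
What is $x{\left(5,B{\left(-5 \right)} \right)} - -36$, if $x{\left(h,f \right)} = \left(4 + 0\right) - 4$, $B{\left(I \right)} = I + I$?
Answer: $36$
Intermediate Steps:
$B{\left(I \right)} = 2 I$
$x{\left(h,f \right)} = 0$ ($x{\left(h,f \right)} = 4 - 4 = 0$)
$x{\left(5,B{\left(-5 \right)} \right)} - -36 = 0 - -36 = 0 + 36 = 36$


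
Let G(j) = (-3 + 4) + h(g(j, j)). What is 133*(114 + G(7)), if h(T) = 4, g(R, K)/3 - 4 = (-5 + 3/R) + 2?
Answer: 15827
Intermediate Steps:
g(R, K) = 3 + 9/R (g(R, K) = 12 + 3*((-5 + 3/R) + 2) = 12 + 3*(-3 + 3/R) = 12 + (-9 + 9/R) = 3 + 9/R)
G(j) = 5 (G(j) = (-3 + 4) + 4 = 1 + 4 = 5)
133*(114 + G(7)) = 133*(114 + 5) = 133*119 = 15827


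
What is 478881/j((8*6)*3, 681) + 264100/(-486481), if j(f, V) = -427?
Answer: -233079278461/207727387 ≈ -1122.0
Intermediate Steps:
478881/j((8*6)*3, 681) + 264100/(-486481) = 478881/(-427) + 264100/(-486481) = 478881*(-1/427) + 264100*(-1/486481) = -478881/427 - 264100/486481 = -233079278461/207727387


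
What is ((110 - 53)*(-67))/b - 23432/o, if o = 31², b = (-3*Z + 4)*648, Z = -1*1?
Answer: -36652537/1453032 ≈ -25.225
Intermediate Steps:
Z = -1
b = 4536 (b = (-3*(-1) + 4)*648 = (3 + 4)*648 = 7*648 = 4536)
o = 961
((110 - 53)*(-67))/b - 23432/o = ((110 - 53)*(-67))/4536 - 23432/961 = (57*(-67))*(1/4536) - 23432*1/961 = -3819*1/4536 - 23432/961 = -1273/1512 - 23432/961 = -36652537/1453032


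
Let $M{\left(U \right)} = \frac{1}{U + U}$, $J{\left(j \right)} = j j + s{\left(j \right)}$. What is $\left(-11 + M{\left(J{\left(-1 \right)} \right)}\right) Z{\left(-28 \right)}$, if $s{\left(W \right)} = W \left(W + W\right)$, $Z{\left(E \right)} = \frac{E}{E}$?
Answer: $- \frac{65}{6} \approx -10.833$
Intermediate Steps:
$Z{\left(E \right)} = 1$
$s{\left(W \right)} = 2 W^{2}$ ($s{\left(W \right)} = W 2 W = 2 W^{2}$)
$J{\left(j \right)} = 3 j^{2}$ ($J{\left(j \right)} = j j + 2 j^{2} = j^{2} + 2 j^{2} = 3 j^{2}$)
$M{\left(U \right)} = \frac{1}{2 U}$
$\left(-11 + M{\left(J{\left(-1 \right)} \right)}\right) Z{\left(-28 \right)} = \left(-11 + \frac{1}{2 \cdot 3 \left(-1\right)^{2}}\right) 1 = \left(-11 + \frac{1}{2 \cdot 3 \cdot 1}\right) 1 = \left(-11 + \frac{1}{2 \cdot 3}\right) 1 = \left(-11 + \frac{1}{2} \cdot \frac{1}{3}\right) 1 = \left(-11 + \frac{1}{6}\right) 1 = \left(- \frac{65}{6}\right) 1 = - \frac{65}{6}$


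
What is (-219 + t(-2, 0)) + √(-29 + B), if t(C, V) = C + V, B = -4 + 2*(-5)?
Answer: -221 + I*√43 ≈ -221.0 + 6.5574*I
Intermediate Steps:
B = -14 (B = -4 - 10 = -14)
(-219 + t(-2, 0)) + √(-29 + B) = (-219 + (-2 + 0)) + √(-29 - 14) = (-219 - 2) + √(-43) = -221 + I*√43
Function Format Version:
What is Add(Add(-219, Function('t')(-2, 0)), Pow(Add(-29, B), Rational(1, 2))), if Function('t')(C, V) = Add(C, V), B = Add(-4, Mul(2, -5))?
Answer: Add(-221, Mul(I, Pow(43, Rational(1, 2)))) ≈ Add(-221.00, Mul(6.5574, I))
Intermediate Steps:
B = -14 (B = Add(-4, -10) = -14)
Add(Add(-219, Function('t')(-2, 0)), Pow(Add(-29, B), Rational(1, 2))) = Add(Add(-219, Add(-2, 0)), Pow(Add(-29, -14), Rational(1, 2))) = Add(Add(-219, -2), Pow(-43, Rational(1, 2))) = Add(-221, Mul(I, Pow(43, Rational(1, 2))))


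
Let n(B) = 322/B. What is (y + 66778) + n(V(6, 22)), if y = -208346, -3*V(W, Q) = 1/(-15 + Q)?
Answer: -148330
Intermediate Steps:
V(W, Q) = -1/(3*(-15 + Q))
(y + 66778) + n(V(6, 22)) = (-208346 + 66778) + 322/((-1/(-45 + 3*22))) = -141568 + 322/((-1/(-45 + 66))) = -141568 + 322/((-1/21)) = -141568 + 322/((-1*1/21)) = -141568 + 322/(-1/21) = -141568 + 322*(-21) = -141568 - 6762 = -148330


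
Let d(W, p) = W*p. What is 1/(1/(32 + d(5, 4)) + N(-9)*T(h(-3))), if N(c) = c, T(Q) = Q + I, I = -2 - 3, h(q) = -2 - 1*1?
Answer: 52/3745 ≈ 0.013885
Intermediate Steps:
h(q) = -3 (h(q) = -2 - 1 = -3)
I = -5
T(Q) = -5 + Q (T(Q) = Q - 5 = -5 + Q)
1/(1/(32 + d(5, 4)) + N(-9)*T(h(-3))) = 1/(1/(32 + 5*4) - 9*(-5 - 3)) = 1/(1/(32 + 20) - 9*(-8)) = 1/(1/52 + 72) = 1/(3745/52) = 52/3745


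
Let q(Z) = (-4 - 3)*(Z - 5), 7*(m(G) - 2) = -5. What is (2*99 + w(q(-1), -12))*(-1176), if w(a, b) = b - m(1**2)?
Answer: -217224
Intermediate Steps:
m(G) = 9/7 (m(G) = 2 + (1/7)*(-5) = 2 - 5/7 = 9/7)
q(Z) = 35 - 7*Z (q(Z) = -7*(-5 + Z) = 35 - 7*Z)
w(a, b) = -9/7 + b (w(a, b) = b - 1*9/7 = b - 9/7 = -9/7 + b)
(2*99 + w(q(-1), -12))*(-1176) = (2*99 + (-9/7 - 12))*(-1176) = (198 - 93/7)*(-1176) = (1293/7)*(-1176) = -217224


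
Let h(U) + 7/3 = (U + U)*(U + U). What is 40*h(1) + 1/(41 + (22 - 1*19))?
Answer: 8803/132 ≈ 66.689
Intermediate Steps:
h(U) = -7/3 + 4*U**2 (h(U) = -7/3 + (U + U)*(U + U) = -7/3 + (2*U)*(2*U) = -7/3 + 4*U**2)
40*h(1) + 1/(41 + (22 - 1*19)) = 40*(-7/3 + 4*1**2) + 1/(41 + (22 - 1*19)) = 40*(-7/3 + 4*1) + 1/(41 + (22 - 19)) = 40*(-7/3 + 4) + 1/(41 + 3) = 40*(5/3) + 1/44 = 200/3 + 1/44 = 8803/132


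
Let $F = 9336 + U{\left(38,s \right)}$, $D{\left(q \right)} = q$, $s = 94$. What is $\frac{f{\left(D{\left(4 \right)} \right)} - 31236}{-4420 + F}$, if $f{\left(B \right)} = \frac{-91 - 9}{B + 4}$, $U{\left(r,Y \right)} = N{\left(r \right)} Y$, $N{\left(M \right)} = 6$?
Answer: $- \frac{62497}{10960} \approx -5.7023$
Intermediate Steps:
$U{\left(r,Y \right)} = 6 Y$
$f{\left(B \right)} = - \frac{100}{4 + B}$
$F = 9900$ ($F = 9336 + 6 \cdot 94 = 9336 + 564 = 9900$)
$\frac{f{\left(D{\left(4 \right)} \right)} - 31236}{-4420 + F} = \frac{- \frac{100}{4 + 4} - 31236}{-4420 + 9900} = \frac{- \frac{100}{8} - 31236}{5480} = \left(\left(-100\right) \frac{1}{8} - 31236\right) \frac{1}{5480} = \left(- \frac{25}{2} - 31236\right) \frac{1}{5480} = \left(- \frac{62497}{2}\right) \frac{1}{5480} = - \frac{62497}{10960}$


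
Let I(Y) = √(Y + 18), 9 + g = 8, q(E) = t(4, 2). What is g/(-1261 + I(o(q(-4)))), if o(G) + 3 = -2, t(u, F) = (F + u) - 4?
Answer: 97/122316 + √13/1590108 ≈ 0.00079530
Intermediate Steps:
t(u, F) = -4 + F + u
q(E) = 2 (q(E) = -4 + 2 + 4 = 2)
o(G) = -5 (o(G) = -3 - 2 = -5)
g = -1 (g = -9 + 8 = -1)
I(Y) = √(18 + Y)
g/(-1261 + I(o(q(-4)))) = -1/(-1261 + √(18 - 5)) = -1/(-1261 + √13)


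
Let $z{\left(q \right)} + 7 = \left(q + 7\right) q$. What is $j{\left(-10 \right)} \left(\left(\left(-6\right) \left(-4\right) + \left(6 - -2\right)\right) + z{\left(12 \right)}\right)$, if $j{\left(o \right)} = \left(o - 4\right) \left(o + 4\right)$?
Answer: $21252$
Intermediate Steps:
$j{\left(o \right)} = \left(-4 + o\right) \left(4 + o\right)$
$z{\left(q \right)} = -7 + q \left(7 + q\right)$ ($z{\left(q \right)} = -7 + \left(q + 7\right) q = -7 + \left(7 + q\right) q = -7 + q \left(7 + q\right)$)
$j{\left(-10 \right)} \left(\left(\left(-6\right) \left(-4\right) + \left(6 - -2\right)\right) + z{\left(12 \right)}\right) = \left(-16 + \left(-10\right)^{2}\right) \left(\left(\left(-6\right) \left(-4\right) + \left(6 - -2\right)\right) + \left(-7 + 12^{2} + 7 \cdot 12\right)\right) = \left(-16 + 100\right) \left(\left(24 + \left(6 + 2\right)\right) + \left(-7 + 144 + 84\right)\right) = 84 \left(\left(24 + 8\right) + 221\right) = 84 \left(32 + 221\right) = 84 \cdot 253 = 21252$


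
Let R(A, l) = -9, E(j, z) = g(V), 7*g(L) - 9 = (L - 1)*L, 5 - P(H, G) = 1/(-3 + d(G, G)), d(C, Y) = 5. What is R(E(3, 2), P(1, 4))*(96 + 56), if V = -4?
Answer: -1368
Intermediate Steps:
P(H, G) = 9/2 (P(H, G) = 5 - 1/(-3 + 5) = 5 - 1/2 = 5 - 1*½ = 5 - ½ = 9/2)
g(L) = 9/7 + L*(-1 + L)/7 (g(L) = 9/7 + ((L - 1)*L)/7 = 9/7 + ((-1 + L)*L)/7 = 9/7 + (L*(-1 + L))/7 = 9/7 + L*(-1 + L)/7)
E(j, z) = 29/7 (E(j, z) = 9/7 - ⅐*(-4) + (⅐)*(-4)² = 9/7 + 4/7 + (⅐)*16 = 9/7 + 4/7 + 16/7 = 29/7)
R(E(3, 2), P(1, 4))*(96 + 56) = -9*(96 + 56) = -9*152 = -1368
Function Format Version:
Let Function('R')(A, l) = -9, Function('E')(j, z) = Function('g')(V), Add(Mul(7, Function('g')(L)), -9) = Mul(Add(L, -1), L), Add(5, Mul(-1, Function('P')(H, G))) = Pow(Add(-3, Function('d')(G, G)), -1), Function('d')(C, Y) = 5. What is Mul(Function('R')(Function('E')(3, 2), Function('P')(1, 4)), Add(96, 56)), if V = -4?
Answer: -1368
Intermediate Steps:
Function('P')(H, G) = Rational(9, 2) (Function('P')(H, G) = Add(5, Mul(-1, Pow(Add(-3, 5), -1))) = Add(5, Mul(-1, Pow(2, -1))) = Add(5, Mul(-1, Rational(1, 2))) = Add(5, Rational(-1, 2)) = Rational(9, 2))
Function('g')(L) = Add(Rational(9, 7), Mul(Rational(1, 7), L, Add(-1, L))) (Function('g')(L) = Add(Rational(9, 7), Mul(Rational(1, 7), Mul(Add(L, -1), L))) = Add(Rational(9, 7), Mul(Rational(1, 7), Mul(Add(-1, L), L))) = Add(Rational(9, 7), Mul(Rational(1, 7), Mul(L, Add(-1, L)))) = Add(Rational(9, 7), Mul(Rational(1, 7), L, Add(-1, L))))
Function('E')(j, z) = Rational(29, 7) (Function('E')(j, z) = Add(Rational(9, 7), Mul(Rational(-1, 7), -4), Mul(Rational(1, 7), Pow(-4, 2))) = Add(Rational(9, 7), Rational(4, 7), Mul(Rational(1, 7), 16)) = Add(Rational(9, 7), Rational(4, 7), Rational(16, 7)) = Rational(29, 7))
Mul(Function('R')(Function('E')(3, 2), Function('P')(1, 4)), Add(96, 56)) = Mul(-9, Add(96, 56)) = Mul(-9, 152) = -1368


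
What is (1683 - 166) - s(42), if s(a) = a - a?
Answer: 1517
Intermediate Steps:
s(a) = 0
(1683 - 166) - s(42) = (1683 - 166) - 1*0 = 1517 + 0 = 1517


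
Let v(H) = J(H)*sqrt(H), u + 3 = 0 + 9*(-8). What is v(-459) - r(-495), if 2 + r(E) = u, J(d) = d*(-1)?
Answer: 77 + 1377*I*sqrt(51) ≈ 77.0 + 9833.8*I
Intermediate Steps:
J(d) = -d
u = -75 (u = -3 + (0 + 9*(-8)) = -3 + (0 - 72) = -3 - 72 = -75)
r(E) = -77 (r(E) = -2 - 75 = -77)
v(H) = -H**(3/2) (v(H) = (-H)*sqrt(H) = -H**(3/2))
v(-459) - r(-495) = -(-459)**(3/2) - 1*(-77) = -(-1377)*I*sqrt(51) + 77 = 1377*I*sqrt(51) + 77 = 77 + 1377*I*sqrt(51)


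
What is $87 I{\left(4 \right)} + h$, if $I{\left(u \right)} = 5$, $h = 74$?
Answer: $509$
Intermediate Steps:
$87 I{\left(4 \right)} + h = 87 \cdot 5 + 74 = 435 + 74 = 509$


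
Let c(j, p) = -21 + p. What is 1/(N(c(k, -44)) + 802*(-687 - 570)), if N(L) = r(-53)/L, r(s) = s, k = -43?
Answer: -65/65527357 ≈ -9.9195e-7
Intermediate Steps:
N(L) = -53/L
1/(N(c(k, -44)) + 802*(-687 - 570)) = 1/(-53/(-21 - 44) + 802*(-687 - 570)) = 1/(-53/(-65) + 802*(-1257)) = 1/(-53*(-1/65) - 1008114) = 1/(53/65 - 1008114) = 1/(-65527357/65) = -65/65527357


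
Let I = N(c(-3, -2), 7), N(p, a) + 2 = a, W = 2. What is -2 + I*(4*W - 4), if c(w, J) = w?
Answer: 18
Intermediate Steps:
N(p, a) = -2 + a
I = 5 (I = -2 + 7 = 5)
-2 + I*(4*W - 4) = -2 + 5*(4*2 - 4) = -2 + 5*(8 - 4) = -2 + 5*4 = -2 + 20 = 18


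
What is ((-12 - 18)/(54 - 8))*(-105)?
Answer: 1575/23 ≈ 68.478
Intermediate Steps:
((-12 - 18)/(54 - 8))*(-105) = -30/46*(-105) = -30*1/46*(-105) = -15/23*(-105) = 1575/23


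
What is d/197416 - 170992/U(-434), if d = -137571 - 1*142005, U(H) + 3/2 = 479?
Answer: -8472513553/23566535 ≈ -359.51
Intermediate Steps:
U(H) = 955/2 (U(H) = -3/2 + 479 = 955/2)
d = -279576 (d = -137571 - 142005 = -279576)
d/197416 - 170992/U(-434) = -279576/197416 - 170992/955/2 = -279576*1/197416 - 170992*2/955 = -34947/24677 - 341984/955 = -8472513553/23566535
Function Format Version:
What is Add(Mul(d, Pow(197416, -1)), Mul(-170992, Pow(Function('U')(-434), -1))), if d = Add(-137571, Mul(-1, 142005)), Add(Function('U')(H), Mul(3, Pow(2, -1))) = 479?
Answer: Rational(-8472513553, 23566535) ≈ -359.51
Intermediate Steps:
Function('U')(H) = Rational(955, 2) (Function('U')(H) = Add(Rational(-3, 2), 479) = Rational(955, 2))
d = -279576 (d = Add(-137571, -142005) = -279576)
Add(Mul(d, Pow(197416, -1)), Mul(-170992, Pow(Function('U')(-434), -1))) = Add(Mul(-279576, Pow(197416, -1)), Mul(-170992, Pow(Rational(955, 2), -1))) = Add(Mul(-279576, Rational(1, 197416)), Mul(-170992, Rational(2, 955))) = Add(Rational(-34947, 24677), Rational(-341984, 955)) = Rational(-8472513553, 23566535)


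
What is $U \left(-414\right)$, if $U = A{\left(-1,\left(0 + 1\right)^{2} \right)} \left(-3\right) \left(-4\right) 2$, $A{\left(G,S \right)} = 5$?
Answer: $-49680$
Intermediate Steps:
$U = 120$ ($U = 5 \left(-3\right) \left(-4\right) 2 = \left(-15\right) \left(-4\right) 2 = 60 \cdot 2 = 120$)
$U \left(-414\right) = 120 \left(-414\right) = -49680$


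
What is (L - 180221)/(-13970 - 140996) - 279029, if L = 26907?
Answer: -3088561050/11069 ≈ -2.7903e+5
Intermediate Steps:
(L - 180221)/(-13970 - 140996) - 279029 = (26907 - 180221)/(-13970 - 140996) - 279029 = -153314/(-154966) - 279029 = -153314*(-1/154966) - 279029 = 10951/11069 - 279029 = -3088561050/11069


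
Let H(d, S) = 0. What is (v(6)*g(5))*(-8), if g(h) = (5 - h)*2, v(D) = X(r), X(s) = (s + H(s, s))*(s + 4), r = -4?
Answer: 0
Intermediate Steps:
X(s) = s*(4 + s) (X(s) = (s + 0)*(s + 4) = s*(4 + s))
v(D) = 0 (v(D) = -4*(4 - 4) = -4*0 = 0)
g(h) = 10 - 2*h
(v(6)*g(5))*(-8) = (0*(10 - 2*5))*(-8) = (0*(10 - 10))*(-8) = (0*0)*(-8) = 0*(-8) = 0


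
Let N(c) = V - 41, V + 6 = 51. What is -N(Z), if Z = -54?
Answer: -4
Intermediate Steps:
V = 45 (V = -6 + 51 = 45)
N(c) = 4 (N(c) = 45 - 41 = 4)
-N(Z) = -1*4 = -4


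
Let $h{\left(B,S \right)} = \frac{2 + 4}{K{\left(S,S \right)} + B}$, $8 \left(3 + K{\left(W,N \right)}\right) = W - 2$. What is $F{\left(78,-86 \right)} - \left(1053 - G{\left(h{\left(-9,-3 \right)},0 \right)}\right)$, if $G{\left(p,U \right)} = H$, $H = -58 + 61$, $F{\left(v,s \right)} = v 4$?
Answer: $-738$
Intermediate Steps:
$K{\left(W,N \right)} = - \frac{13}{4} + \frac{W}{8}$ ($K{\left(W,N \right)} = -3 + \frac{W - 2}{8} = -3 + \frac{-2 + W}{8} = -3 + \left(- \frac{1}{4} + \frac{W}{8}\right) = - \frac{13}{4} + \frac{W}{8}$)
$F{\left(v,s \right)} = 4 v$
$h{\left(B,S \right)} = \frac{6}{- \frac{13}{4} + B + \frac{S}{8}}$ ($h{\left(B,S \right)} = \frac{2 + 4}{\left(- \frac{13}{4} + \frac{S}{8}\right) + B} = \frac{6}{- \frac{13}{4} + B + \frac{S}{8}}$)
$H = 3$
$G{\left(p,U \right)} = 3$
$F{\left(78,-86 \right)} - \left(1053 - G{\left(h{\left(-9,-3 \right)},0 \right)}\right) = 4 \cdot 78 - \left(1053 - 3\right) = 312 - \left(1053 - 3\right) = 312 - 1050 = -738$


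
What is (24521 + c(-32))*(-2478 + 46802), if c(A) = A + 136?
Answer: 1091478500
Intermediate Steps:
c(A) = 136 + A
(24521 + c(-32))*(-2478 + 46802) = (24521 + (136 - 32))*(-2478 + 46802) = (24521 + 104)*44324 = 24625*44324 = 1091478500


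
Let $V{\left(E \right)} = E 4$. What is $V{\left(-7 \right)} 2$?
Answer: $-56$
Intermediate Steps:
$V{\left(E \right)} = 4 E$
$V{\left(-7 \right)} 2 = 4 \left(-7\right) 2 = \left(-28\right) 2 = -56$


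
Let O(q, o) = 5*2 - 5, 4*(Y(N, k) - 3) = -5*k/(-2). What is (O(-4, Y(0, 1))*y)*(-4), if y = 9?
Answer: -180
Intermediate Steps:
Y(N, k) = 3 + 5*k/8 (Y(N, k) = 3 + (-5*k/(-2))/4 = 3 + (-5*k*(-1)/2)/4 = 3 + (-(-5)*k/2)/4 = 3 + (5*k/2)/4 = 3 + 5*k/8)
O(q, o) = 5 (O(q, o) = 10 - 5 = 5)
(O(-4, Y(0, 1))*y)*(-4) = (5*9)*(-4) = 45*(-4) = -180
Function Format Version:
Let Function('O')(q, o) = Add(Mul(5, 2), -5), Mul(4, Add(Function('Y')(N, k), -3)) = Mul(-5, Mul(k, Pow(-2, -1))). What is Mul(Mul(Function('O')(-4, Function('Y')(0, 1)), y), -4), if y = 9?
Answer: -180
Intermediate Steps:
Function('Y')(N, k) = Add(3, Mul(Rational(5, 8), k)) (Function('Y')(N, k) = Add(3, Mul(Rational(1, 4), Mul(-5, Mul(k, Pow(-2, -1))))) = Add(3, Mul(Rational(1, 4), Mul(-5, Mul(k, Rational(-1, 2))))) = Add(3, Mul(Rational(1, 4), Mul(-5, Mul(Rational(-1, 2), k)))) = Add(3, Mul(Rational(1, 4), Mul(Rational(5, 2), k))) = Add(3, Mul(Rational(5, 8), k)))
Function('O')(q, o) = 5 (Function('O')(q, o) = Add(10, -5) = 5)
Mul(Mul(Function('O')(-4, Function('Y')(0, 1)), y), -4) = Mul(Mul(5, 9), -4) = Mul(45, -4) = -180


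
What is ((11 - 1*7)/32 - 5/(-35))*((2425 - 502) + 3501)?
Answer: 10170/7 ≈ 1452.9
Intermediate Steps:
((11 - 1*7)/32 - 5/(-35))*((2425 - 502) + 3501) = ((11 - 7)*(1/32) - 5*(-1/35))*(1923 + 3501) = (4*(1/32) + ⅐)*5424 = (⅛ + ⅐)*5424 = (15/56)*5424 = 10170/7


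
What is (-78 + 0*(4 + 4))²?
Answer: 6084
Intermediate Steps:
(-78 + 0*(4 + 4))² = (-78 + 0*8)² = (-78 + 0)² = (-78)² = 6084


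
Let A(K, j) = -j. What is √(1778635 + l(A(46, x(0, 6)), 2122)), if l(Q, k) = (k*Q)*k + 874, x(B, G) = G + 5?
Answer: 7*I*√974535 ≈ 6910.3*I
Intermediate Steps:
x(B, G) = 5 + G
l(Q, k) = 874 + Q*k² (l(Q, k) = (Q*k)*k + 874 = Q*k² + 874 = 874 + Q*k²)
√(1778635 + l(A(46, x(0, 6)), 2122)) = √(1778635 + (874 - (5 + 6)*2122²)) = √(1778635 + (874 - 1*11*4502884)) = √(1778635 + (874 - 11*4502884)) = √(1778635 + (874 - 49531724)) = √(1778635 - 49530850) = √(-47752215) = 7*I*√974535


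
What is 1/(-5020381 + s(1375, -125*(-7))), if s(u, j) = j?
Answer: -1/5019506 ≈ -1.9922e-7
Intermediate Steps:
1/(-5020381 + s(1375, -125*(-7))) = 1/(-5020381 - 125*(-7)) = 1/(-5020381 + 875) = 1/(-5019506) = -1/5019506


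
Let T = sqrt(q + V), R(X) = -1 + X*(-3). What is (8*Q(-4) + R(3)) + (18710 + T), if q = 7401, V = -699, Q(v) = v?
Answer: 18668 + sqrt(6702) ≈ 18750.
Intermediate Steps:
R(X) = -1 - 3*X
T = sqrt(6702) (T = sqrt(7401 - 699) = sqrt(6702) ≈ 81.866)
(8*Q(-4) + R(3)) + (18710 + T) = (8*(-4) + (-1 - 3*3)) + (18710 + sqrt(6702)) = (-32 + (-1 - 9)) + (18710 + sqrt(6702)) = (-32 - 10) + (18710 + sqrt(6702)) = -42 + (18710 + sqrt(6702)) = 18668 + sqrt(6702)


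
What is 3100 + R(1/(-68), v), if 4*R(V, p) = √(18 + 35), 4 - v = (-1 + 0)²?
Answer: 3100 + √53/4 ≈ 3101.8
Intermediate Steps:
v = 3 (v = 4 - (-1 + 0)² = 4 - 1*(-1)² = 4 - 1*1 = 4 - 1 = 3)
R(V, p) = √53/4 (R(V, p) = √(18 + 35)/4 = √53/4)
3100 + R(1/(-68), v) = 3100 + √53/4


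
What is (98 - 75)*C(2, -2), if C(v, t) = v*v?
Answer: 92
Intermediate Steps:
C(v, t) = v²
(98 - 75)*C(2, -2) = (98 - 75)*2² = 23*4 = 92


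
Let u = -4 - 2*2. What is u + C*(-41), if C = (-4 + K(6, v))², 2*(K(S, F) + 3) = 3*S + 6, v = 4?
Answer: -1033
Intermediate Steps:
K(S, F) = 3*S/2 (K(S, F) = -3 + (3*S + 6)/2 = -3 + (6 + 3*S)/2 = -3 + (3 + 3*S/2) = 3*S/2)
C = 25 (C = (-4 + (3/2)*6)² = (-4 + 9)² = 5² = 25)
u = -8 (u = -4 - 4 = -8)
u + C*(-41) = -8 + 25*(-41) = -8 - 1025 = -1033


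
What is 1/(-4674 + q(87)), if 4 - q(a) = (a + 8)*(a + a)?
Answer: -1/21200 ≈ -4.7170e-5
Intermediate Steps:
q(a) = 4 - 2*a*(8 + a) (q(a) = 4 - (a + 8)*(a + a) = 4 - (8 + a)*2*a = 4 - 2*a*(8 + a))
1/(-4674 + q(87)) = 1/(-4674 + (4 - 16*87 - 2*87**2)) = 1/(-4674 + (4 - 1392 - 2*7569)) = 1/(-4674 + (4 - 1392 - 15138)) = 1/(-4674 - 16526) = 1/(-21200) = -1/21200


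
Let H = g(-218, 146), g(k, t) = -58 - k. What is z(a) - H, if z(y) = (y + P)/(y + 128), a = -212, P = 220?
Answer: -3362/21 ≈ -160.10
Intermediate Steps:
z(y) = (220 + y)/(128 + y) (z(y) = (y + 220)/(y + 128) = (220 + y)/(128 + y))
H = 160 (H = -58 - 1*(-218) = -58 + 218 = 160)
z(a) - H = (220 - 212)/(128 - 212) - 1*160 = 8/(-84) - 160 = -1/84*8 - 160 = -2/21 - 160 = -3362/21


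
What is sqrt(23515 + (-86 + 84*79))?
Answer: sqrt(30065) ≈ 173.39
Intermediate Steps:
sqrt(23515 + (-86 + 84*79)) = sqrt(23515 + (-86 + 6636)) = sqrt(23515 + 6550) = sqrt(30065)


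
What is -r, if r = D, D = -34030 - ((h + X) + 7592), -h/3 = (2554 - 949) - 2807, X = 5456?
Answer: 50684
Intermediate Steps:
h = 3606 (h = -3*((2554 - 949) - 2807) = -3*(1605 - 2807) = -3*(-1202) = 3606)
D = -50684 (D = -34030 - ((3606 + 5456) + 7592) = -34030 - (9062 + 7592) = -34030 - 1*16654 = -34030 - 16654 = -50684)
r = -50684
-r = -1*(-50684) = 50684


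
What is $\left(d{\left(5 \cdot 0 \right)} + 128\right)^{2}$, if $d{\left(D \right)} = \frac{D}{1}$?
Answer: $16384$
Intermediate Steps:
$d{\left(D \right)} = D$ ($d{\left(D \right)} = D 1 = D$)
$\left(d{\left(5 \cdot 0 \right)} + 128\right)^{2} = \left(5 \cdot 0 + 128\right)^{2} = \left(0 + 128\right)^{2} = 128^{2} = 16384$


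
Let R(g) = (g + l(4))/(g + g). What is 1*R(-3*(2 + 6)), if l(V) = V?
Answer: 5/12 ≈ 0.41667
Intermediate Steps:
R(g) = (4 + g)/(2*g) (R(g) = (g + 4)/(g + g) = (4 + g)/((2*g)) = (4 + g)*(1/(2*g)) = (4 + g)/(2*g))
1*R(-3*(2 + 6)) = 1*((4 - 3*(2 + 6))/(2*((-3*(2 + 6))))) = 1*((4 - 3*8)/(2*((-3*8)))) = 1*((1/2)*(4 - 24)/(-24)) = 1*((1/2)*(-1/24)*(-20)) = 1*(5/12) = 5/12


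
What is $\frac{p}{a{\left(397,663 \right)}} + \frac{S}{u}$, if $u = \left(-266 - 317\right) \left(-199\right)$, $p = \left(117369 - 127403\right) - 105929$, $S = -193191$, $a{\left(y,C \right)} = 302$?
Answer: $- \frac{13512023053}{35037134} \approx -385.65$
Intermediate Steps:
$p = -115963$ ($p = -10034 - 105929 = -115963$)
$u = 116017$ ($u = \left(-583\right) \left(-199\right) = 116017$)
$\frac{p}{a{\left(397,663 \right)}} + \frac{S}{u} = - \frac{115963}{302} - \frac{193191}{116017} = - \frac{13512023053}{35037134}$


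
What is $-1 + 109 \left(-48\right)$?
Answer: $-5233$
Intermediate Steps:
$-1 + 109 \left(-48\right) = -1 - 5232 = -5233$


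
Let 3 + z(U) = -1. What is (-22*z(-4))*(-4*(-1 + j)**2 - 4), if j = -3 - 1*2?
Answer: -13024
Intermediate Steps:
z(U) = -4 (z(U) = -3 - 1 = -4)
j = -5 (j = -3 - 2 = -5)
(-22*z(-4))*(-4*(-1 + j)**2 - 4) = (-22*(-4))*(-4*(-1 - 5)**2 - 4) = 88*(-4*(-6)**2 - 4) = 88*(-4*36 - 4) = 88*(-144 - 4) = 88*(-148) = -13024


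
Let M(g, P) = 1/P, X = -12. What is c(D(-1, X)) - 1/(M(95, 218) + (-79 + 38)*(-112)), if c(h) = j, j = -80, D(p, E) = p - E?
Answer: -80084778/1001057 ≈ -80.000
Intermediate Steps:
c(h) = -80
c(D(-1, X)) - 1/(M(95, 218) + (-79 + 38)*(-112)) = -80 - 1/(1/218 + (-79 + 38)*(-112)) = -80 - 1/(1/218 - 41*(-112)) = -80 - 1/(1/218 + 4592) = -80 - 1/1001057/218 = -80 - 1*218/1001057 = -80 - 218/1001057 = -80084778/1001057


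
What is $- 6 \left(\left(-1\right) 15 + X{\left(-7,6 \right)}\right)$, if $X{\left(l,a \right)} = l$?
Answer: $132$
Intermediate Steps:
$- 6 \left(\left(-1\right) 15 + X{\left(-7,6 \right)}\right) = - 6 \left(\left(-1\right) 15 - 7\right) = - 6 \left(-15 - 7\right) = \left(-6\right) \left(-22\right) = 132$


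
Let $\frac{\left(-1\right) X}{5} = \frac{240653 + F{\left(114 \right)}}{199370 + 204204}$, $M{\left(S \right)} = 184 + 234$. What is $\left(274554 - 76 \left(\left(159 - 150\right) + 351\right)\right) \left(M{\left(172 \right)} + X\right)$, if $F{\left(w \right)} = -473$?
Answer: $\frac{20701636276104}{201787} \approx 1.0259 \cdot 10^{8}$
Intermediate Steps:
$M{\left(S \right)} = 418$
$X = - \frac{600450}{201787}$ ($X = - 5 \frac{240653 - 473}{199370 + 204204} = - 5 \cdot \frac{240180}{403574} = - 5 \cdot 240180 \cdot \frac{1}{403574} = \left(-5\right) \frac{120090}{201787} = - \frac{600450}{201787} \approx -2.9757$)
$\left(274554 - 76 \left(\left(159 - 150\right) + 351\right)\right) \left(M{\left(172 \right)} + X\right) = \left(274554 - 76 \left(\left(159 - 150\right) + 351\right)\right) \left(418 - \frac{600450}{201787}\right) = \left(274554 - 76 \left(9 + 351\right)\right) \frac{83746516}{201787} = \left(274554 - 27360\right) \frac{83746516}{201787} = 247194 \cdot \frac{83746516}{201787} = \frac{20701636276104}{201787}$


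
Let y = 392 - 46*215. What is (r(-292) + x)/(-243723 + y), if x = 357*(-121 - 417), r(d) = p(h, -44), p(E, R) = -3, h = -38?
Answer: 64023/84407 ≈ 0.75850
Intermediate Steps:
y = -9498 (y = 392 - 9890 = -9498)
r(d) = -3
x = -192066 (x = 357*(-538) = -192066)
(r(-292) + x)/(-243723 + y) = (-3 - 192066)/(-243723 - 9498) = -192069/(-253221) = -192069*(-1/253221) = 64023/84407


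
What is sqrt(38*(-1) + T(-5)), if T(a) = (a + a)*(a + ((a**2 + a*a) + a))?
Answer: I*sqrt(438) ≈ 20.928*I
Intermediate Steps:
T(a) = 2*a*(2*a + 2*a**2) (T(a) = (2*a)*(a + ((a**2 + a**2) + a)) = (2*a)*(a + (2*a**2 + a)) = (2*a)*(a + (a + 2*a**2)) = (2*a)*(2*a + 2*a**2) = 2*a*(2*a + 2*a**2))
sqrt(38*(-1) + T(-5)) = sqrt(38*(-1) + 4*(-5)**2*(1 - 5)) = sqrt(-38 + 4*25*(-4)) = sqrt(-38 - 400) = sqrt(-438) = I*sqrt(438)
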